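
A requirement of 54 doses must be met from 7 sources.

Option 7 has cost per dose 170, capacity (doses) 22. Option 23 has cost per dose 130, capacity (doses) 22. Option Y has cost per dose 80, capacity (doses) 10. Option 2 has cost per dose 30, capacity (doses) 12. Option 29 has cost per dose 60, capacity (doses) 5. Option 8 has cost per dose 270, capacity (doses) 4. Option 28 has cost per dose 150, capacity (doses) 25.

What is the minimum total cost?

5070

Cheapest first:
Option 2 at 30: take all 12 doses — 42 still needed.
Take 5 from Option 29 at 60 — need 37 more.
Option Y (80): use full 10 — 27 doses to go.
Take 22 from Option 23 at 130 — need 5 more.
Take 5 from Option 28 at 150 to finish.
Option 7, Option 8: unused.
Cost = 12×30 + 5×60 + 10×80 + 22×130 + 5×150 = 5070.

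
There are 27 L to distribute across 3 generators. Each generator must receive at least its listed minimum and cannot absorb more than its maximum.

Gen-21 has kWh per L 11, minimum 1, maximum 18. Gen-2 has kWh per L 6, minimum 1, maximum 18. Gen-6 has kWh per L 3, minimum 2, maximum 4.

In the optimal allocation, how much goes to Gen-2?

7

Meeting every minimum uses 1+1+2 = 4 L, leaving 23.
Highest kWh per L first: Gen-21 11 > Gen-2 6 > Gen-6 3.
Give Gen-21 17 more to hit its cap of 18 — 6 left.
Gen-2: +6 (room for 17) → 7. Pool exhausted.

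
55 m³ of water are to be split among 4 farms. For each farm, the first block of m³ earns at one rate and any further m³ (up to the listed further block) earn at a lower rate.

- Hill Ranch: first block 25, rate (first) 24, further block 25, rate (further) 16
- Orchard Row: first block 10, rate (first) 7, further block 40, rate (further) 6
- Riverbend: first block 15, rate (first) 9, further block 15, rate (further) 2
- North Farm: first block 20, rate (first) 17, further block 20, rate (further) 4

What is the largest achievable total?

Order all 8 blocks by rate: Hill Ranch/first 24 > North Farm/first 17 > Hill Ranch/second 16 > Riverbend/first 9 > Orchard Row/first 7 > Orchard Row/second 6 > North Farm/second 4 > Riverbend/second 2.
Hill Ranch/first (24): +25 → 30 left.
Fill North Farm first block (20 at 17) → 10 left.
10 remain; put them into Hill Ranch second at 16.
Total = 24×25 + 17×20 + 16×10 = 1100.

1100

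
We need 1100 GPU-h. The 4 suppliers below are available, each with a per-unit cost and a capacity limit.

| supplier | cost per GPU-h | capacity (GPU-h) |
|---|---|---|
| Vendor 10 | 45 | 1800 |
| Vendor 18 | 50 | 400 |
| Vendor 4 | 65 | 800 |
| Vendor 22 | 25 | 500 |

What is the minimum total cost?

Use suppliers in increasing cost order.
Vendor 22 (25): use full 500 → 600 GPU-h to go.
Vendor 10 (45): take the remaining 600 → done.
Vendor 18, Vendor 4: unused.
Cost = 500×25 + 600×45 = 39500.

39500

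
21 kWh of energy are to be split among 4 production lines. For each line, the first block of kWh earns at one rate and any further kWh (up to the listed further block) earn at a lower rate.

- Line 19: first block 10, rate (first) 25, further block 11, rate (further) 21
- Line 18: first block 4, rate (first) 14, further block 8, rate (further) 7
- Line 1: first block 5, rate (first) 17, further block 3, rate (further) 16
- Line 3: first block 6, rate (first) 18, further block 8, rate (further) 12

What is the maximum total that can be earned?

Treat each block as its own option and order by rate: Line 19/tier1 25 > Line 19/tier2 21 > Line 3/tier1 18 > Line 1/tier1 17 > Line 1/tier2 16 > Line 18/tier1 14 > Line 3/tier2 12 > Line 18/tier2 7.
Line 19 tier1 at 25: fill all 10 → 11 left.
Line 19 tier2 at 21: fill all 11 → 0 left.
Total = 25×10 + 21×11 = 481.

481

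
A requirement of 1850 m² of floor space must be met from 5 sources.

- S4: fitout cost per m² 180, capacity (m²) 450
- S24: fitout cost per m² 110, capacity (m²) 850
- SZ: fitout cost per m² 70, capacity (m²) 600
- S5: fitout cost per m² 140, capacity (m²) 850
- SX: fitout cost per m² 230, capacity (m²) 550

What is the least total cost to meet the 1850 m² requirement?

Fill from the cheapest source first.
SZ (70): use full 600 ; 1250 m² to go.
S24 (110): use full 850 ; 400 m² to go.
Take 400 from S5 at 140 to finish.
S4, SX: unused.
Cost = 600×70 + 850×110 + 400×140 = 191500.

191500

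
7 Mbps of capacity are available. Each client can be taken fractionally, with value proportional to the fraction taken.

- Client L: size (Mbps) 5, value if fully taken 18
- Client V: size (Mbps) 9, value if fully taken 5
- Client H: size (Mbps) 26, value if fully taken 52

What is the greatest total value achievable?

Sort by value density: Client L 18/5≈3.6, Client H 52/26≈2, Client V 5/9≈0.556.
Client L: take in full, 5 Mbps for value 18 — 2 left.
2 Mbps left: a 2/26 share of Client H gives 52×2/26 = 4.
Total value = 22.

22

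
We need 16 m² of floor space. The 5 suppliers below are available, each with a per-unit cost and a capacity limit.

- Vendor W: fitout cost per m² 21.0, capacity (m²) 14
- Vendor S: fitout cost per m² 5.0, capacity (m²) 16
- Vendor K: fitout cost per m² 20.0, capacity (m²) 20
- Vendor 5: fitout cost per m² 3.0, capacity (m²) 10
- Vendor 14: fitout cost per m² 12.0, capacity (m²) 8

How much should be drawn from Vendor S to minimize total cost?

6

Fill from the cheapest supplier first.
Vendor 5 (3.0): use full 10 → 6 m² to go.
Vendor S at 5.0: take 6 of its 16 → requirement met.
Vendor 14, Vendor K, Vendor W: unused.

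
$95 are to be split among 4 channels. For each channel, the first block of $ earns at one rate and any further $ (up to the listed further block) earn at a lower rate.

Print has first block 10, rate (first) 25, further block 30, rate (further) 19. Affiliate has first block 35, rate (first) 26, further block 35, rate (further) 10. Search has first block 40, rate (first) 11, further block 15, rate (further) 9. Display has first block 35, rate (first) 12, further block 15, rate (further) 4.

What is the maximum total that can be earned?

1970

Order all 8 blocks by rate: Affiliate/tier1 26 > Print/tier1 25 > Print/tier2 19 > Display/tier1 12 > Search/tier1 11 > Affiliate/tier2 10 > Search/tier2 9 > Display/tier2 4.
Affiliate tier1 at 26: fill all 35 → 60 left.
Print/tier1 (25): +10 → 50 left.
Fill Print tier2 block (30 at 19) → 20 left.
Display/tier1: +20 of 35 at 12; pool empty.
Total = 26×35 + 25×10 + 19×30 + 12×20 = 1970.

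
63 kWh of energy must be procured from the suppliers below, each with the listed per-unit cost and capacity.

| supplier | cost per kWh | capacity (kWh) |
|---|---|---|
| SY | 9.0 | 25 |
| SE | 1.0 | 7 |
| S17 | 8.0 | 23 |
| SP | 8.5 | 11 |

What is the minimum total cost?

482.5

Cheapest first:
SE (1.0): use full 7 → 56 kWh to go.
Take 23 from S17 at 8.0 → need 33 more.
SP at 8.5: take all 11 kWh → 22 still needed.
SY at 9.0: take 22 of its 25 → requirement met.
Cost = 7×1.0 + 23×8.0 + 11×8.5 + 22×9.0 = 482.5.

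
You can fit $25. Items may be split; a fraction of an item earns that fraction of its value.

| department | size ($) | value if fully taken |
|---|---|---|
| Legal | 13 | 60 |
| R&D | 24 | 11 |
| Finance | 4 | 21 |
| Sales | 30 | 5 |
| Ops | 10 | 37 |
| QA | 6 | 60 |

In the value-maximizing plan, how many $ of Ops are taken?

2

Sort by value density: QA 60/6≈10, Finance 21/4≈5.25, Legal 60/13≈4.62, Ops 37/10≈3.7, R&D 11/24≈0.458, Sales 5/30≈0.167.
QA: take in full, 6 $ for value 60 → 19 left.
All 4 $ of Finance fit (value 21) → 15 remain.
All 13 $ of Legal fit (value 60) → 2 remain.
Only 2 $ remain; take 2/10 of Ops for value 37×2/10 = 7.4.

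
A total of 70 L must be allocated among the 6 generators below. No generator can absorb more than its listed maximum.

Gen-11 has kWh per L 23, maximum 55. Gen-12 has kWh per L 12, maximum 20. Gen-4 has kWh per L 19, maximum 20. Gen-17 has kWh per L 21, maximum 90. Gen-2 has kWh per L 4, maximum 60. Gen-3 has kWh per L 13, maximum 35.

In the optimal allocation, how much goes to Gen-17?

Rank by kWh per L: Gen-11 23 > Gen-17 21 > Gen-4 19 > Gen-3 13 > Gen-12 12 > Gen-2 4.
Give Gen-11 55 to hit its cap of 55 — 15 left.
Gen-17 has room for 90 but only 15 remain, so it gets 15.

15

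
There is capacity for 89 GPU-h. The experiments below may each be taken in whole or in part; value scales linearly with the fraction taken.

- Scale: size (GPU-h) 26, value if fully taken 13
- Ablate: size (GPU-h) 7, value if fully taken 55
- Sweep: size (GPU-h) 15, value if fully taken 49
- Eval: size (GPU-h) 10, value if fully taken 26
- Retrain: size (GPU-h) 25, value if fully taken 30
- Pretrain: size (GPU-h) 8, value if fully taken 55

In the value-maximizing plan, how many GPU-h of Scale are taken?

24

Rank by value-to-size ratio: Ablate 55/7≈7.86, Pretrain 55/8≈6.88, Sweep 49/15≈3.27, Eval 26/10≈2.6, Retrain 30/25≈1.2, Scale 13/26≈0.5.
Ablate: take in full, 7 GPU-h for value 55 ; 82 left.
Pretrain: take in full, 8 GPU-h for value 55 ; 74 left.
Take all of Sweep (15 GPU-h, value 49) ; 59 GPU-h left.
Eval: take in full, 10 GPU-h for value 26 ; 49 left.
All 25 GPU-h of Retrain fit (value 30) ; 24 remain.
Fill the last 24 GPU-h with part of Scale: 24/26 of it earns 12.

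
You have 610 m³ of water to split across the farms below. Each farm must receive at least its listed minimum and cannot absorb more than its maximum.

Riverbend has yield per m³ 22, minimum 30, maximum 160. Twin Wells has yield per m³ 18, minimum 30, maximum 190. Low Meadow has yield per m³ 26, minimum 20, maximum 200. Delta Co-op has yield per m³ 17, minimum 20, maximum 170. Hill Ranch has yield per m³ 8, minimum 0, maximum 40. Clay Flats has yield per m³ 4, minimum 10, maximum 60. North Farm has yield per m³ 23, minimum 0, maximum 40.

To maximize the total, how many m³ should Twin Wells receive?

180

Meeting every minimum uses 30+30+20+20+0+10+0 = 110 m³, leaving 500.
Order the farms by yield per m³: Low Meadow 26 > North Farm 23 > Riverbend 22 > Twin Wells 18 > Delta Co-op 17 > Hill Ranch 8 > Clay Flats 4.
Low Meadow: +180 to 200 (cap) ; 320 left.
North Farm takes 40 more to reach its cap of 40 ; 280 left.
Give Riverbend 130 more to hit its cap of 160 ; 150 left.
Twin Wells has room for 160 more but only 150 remain, so it gets 180.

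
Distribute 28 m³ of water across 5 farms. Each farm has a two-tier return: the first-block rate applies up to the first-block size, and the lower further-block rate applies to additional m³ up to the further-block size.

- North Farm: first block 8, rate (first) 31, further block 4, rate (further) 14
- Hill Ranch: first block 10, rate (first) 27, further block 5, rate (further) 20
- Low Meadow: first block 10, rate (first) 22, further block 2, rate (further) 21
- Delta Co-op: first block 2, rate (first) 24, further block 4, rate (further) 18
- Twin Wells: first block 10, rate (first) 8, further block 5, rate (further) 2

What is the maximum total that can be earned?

Treat each block as its own option and order by rate: North Farm/tier1 31 > Hill Ranch/tier1 27 > Delta Co-op/tier1 24 > Low Meadow/tier1 22 > Low Meadow/tier2 21 > Hill Ranch/tier2 20 > Delta Co-op/tier2 18 > North Farm/tier2 14 > Twin Wells/tier1 8 > Twin Wells/tier2 2.
Fill North Farm tier1 block (8 at 31) ; 20 left.
Hill Ranch/tier1 (27): +10 ; 10 left.
Fill Delta Co-op tier1 block (2 at 24) ; 8 left.
Low Meadow tier1 at 22: only 8 left, fill 8.
Total = 31×8 + 27×10 + 24×2 + 22×8 = 742.

742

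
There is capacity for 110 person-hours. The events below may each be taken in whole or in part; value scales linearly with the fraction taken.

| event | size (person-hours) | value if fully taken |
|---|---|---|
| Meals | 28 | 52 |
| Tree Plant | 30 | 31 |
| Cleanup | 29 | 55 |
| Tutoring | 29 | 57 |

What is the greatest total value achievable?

188.8

Best value per unit of size first: Tutoring 57/29≈1.97, Cleanup 55/29≈1.9, Meals 52/28≈1.86, Tree Plant 31/30≈1.03.
All 29 person-hours of Tutoring fit (value 57) ; 81 remain.
Cleanup: take in full, 29 person-hours for value 55 ; 52 left.
Meals: take in full, 28 person-hours for value 52 ; 24 left.
24 person-hours left: a 24/30 share of Tree Plant gives 31×24/30 = 24.8.
Total value = 188.8.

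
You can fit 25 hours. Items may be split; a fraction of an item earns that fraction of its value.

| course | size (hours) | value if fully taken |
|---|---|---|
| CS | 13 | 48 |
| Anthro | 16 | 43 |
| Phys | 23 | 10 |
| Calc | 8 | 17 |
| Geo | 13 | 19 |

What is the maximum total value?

Rank by value-to-size ratio: CS 48/13≈3.69, Anthro 43/16≈2.69, Calc 17/8≈2.12, Geo 19/13≈1.46, Phys 10/23≈0.435.
Take all of CS (13 hours, value 48) ; 12 hours left.
Only 12 hours remain; take 12/16 of Anthro for value 43×12/16 = 32.25.
Total value = 80.25.

80.25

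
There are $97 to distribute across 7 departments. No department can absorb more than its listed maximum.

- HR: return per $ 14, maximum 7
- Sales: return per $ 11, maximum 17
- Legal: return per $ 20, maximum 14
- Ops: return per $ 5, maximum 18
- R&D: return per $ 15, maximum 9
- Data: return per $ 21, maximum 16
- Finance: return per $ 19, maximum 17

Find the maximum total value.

Highest return per $ first: Data 21 > Legal 20 > Finance 19 > R&D 15 > HR 14 > Sales 11 > Ops 5.
Give Data 16 to hit its cap of 16 → 81 left.
Give Legal 14 to hit its cap of 14 → 67 left.
Finance takes 17 to reach its cap of 17 → 50 left.
R&D: +9 to 9 (cap) → 41 left.
HR takes 7 to reach its cap of 7 → 34 left.
Sales takes 17 to reach its cap of 17 → 17 left.
Ops: +17 (room for 18) → 17. Pool exhausted.
Total = 14×7 + 11×17 + 20×14 + 5×17 + 15×9 + 21×16 + 19×17 = 1444.

1444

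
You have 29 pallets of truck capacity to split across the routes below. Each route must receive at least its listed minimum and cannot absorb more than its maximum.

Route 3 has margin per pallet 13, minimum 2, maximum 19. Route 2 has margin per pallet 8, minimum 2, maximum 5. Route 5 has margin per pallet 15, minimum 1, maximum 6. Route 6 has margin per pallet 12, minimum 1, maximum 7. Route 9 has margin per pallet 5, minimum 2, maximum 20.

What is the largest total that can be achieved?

362

Meeting every minimum uses 2+2+1+1+2 = 8 pallets, leaving 21.
Order the routes by margin per pallet: Route 5 15 > Route 3 13 > Route 6 12 > Route 2 8 > Route 9 5.
Route 5 takes 5 more to reach its cap of 6 → 16 left.
Route 3: +16 (room for 17) → 18. Pool exhausted.
Total = 13×18 + 8×2 + 15×6 + 12×1 + 5×2 = 362.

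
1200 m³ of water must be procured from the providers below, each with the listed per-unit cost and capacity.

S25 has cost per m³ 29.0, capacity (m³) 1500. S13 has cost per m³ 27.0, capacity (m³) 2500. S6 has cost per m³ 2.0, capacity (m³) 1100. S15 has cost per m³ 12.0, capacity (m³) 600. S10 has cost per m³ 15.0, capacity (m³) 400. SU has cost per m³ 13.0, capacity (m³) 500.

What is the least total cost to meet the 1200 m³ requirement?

Cheapest first:
Take 1100 from S6 at 2.0 ; need 100 more.
S15 (12.0): take the remaining 100 ; done.
SU, S10, S13, S25: unused.
Cost = 1100×2.0 + 100×12.0 = 3400.

3400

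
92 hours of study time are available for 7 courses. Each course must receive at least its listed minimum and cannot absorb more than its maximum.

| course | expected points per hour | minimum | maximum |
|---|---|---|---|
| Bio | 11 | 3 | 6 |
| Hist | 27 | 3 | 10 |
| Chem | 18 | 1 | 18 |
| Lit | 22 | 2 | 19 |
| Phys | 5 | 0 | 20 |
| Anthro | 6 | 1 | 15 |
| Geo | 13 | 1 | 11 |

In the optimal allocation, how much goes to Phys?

13

Meeting every minimum uses 3+3+1+2+0+1+1 = 11 hours, leaving 81.
Order the courses by expected points per hour: Hist 27 > Lit 22 > Chem 18 > Geo 13 > Bio 11 > Anthro 6 > Phys 5.
Hist takes 7 more to reach its cap of 10 — 74 left.
Lit: +17 to 19 (cap) — 57 left.
Chem takes 17 more to reach its cap of 18 — 40 left.
Give Geo 10 more to hit its cap of 11 — 30 left.
Bio: +3 to 6 (cap) — 27 left.
Give Anthro 14 more to hit its cap of 15 — 13 left.
Only 13 left; Phys takes them to reach 13.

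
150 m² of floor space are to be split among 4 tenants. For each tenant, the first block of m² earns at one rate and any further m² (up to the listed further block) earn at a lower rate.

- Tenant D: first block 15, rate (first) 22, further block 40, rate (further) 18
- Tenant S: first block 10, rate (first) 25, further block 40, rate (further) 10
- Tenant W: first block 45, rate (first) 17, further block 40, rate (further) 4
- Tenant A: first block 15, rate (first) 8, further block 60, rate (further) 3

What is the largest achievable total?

2465

Order all 8 blocks by rate: Tenant S/T1 25 > Tenant D/T1 22 > Tenant D/T2 18 > Tenant W/T1 17 > Tenant S/T2 10 > Tenant A/T1 8 > Tenant W/T2 4 > Tenant A/T2 3.
Tenant S T1 at 25: fill all 10 — 140 left.
Tenant D T1 at 22: fill all 15 — 125 left.
Fill Tenant D T2 block (40 at 18) — 85 left.
Tenant W/T1 (17): +45 — 40 left.
Fill Tenant S T2 block (40 at 10) — 0 left.
Total = 25×10 + 22×15 + 18×40 + 17×45 + 10×40 = 2465.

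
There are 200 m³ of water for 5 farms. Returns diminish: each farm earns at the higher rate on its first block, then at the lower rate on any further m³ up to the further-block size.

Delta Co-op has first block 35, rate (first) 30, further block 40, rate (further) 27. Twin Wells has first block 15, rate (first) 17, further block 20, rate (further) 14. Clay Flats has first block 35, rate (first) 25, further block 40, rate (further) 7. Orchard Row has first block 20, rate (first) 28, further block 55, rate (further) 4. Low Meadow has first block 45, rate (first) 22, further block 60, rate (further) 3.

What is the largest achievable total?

Rank every tier by rate: Delta Co-op/first 30 > Orchard Row/first 28 > Delta Co-op/second 27 > Clay Flats/first 25 > Low Meadow/first 22 > Twin Wells/first 17 > Twin Wells/second 14 > Clay Flats/second 7 > Orchard Row/second 4 > Low Meadow/second 3.
Delta Co-op first at 30: fill all 35 — 165 left.
Fill Orchard Row first block (20 at 28) — 145 left.
Fill Delta Co-op second block (40 at 27) — 105 left.
Clay Flats first at 25: fill all 35 — 70 left.
Low Meadow first at 22: fill all 45 — 25 left.
Twin Wells/first (17): +15 — 10 left.
10 remain; put them into Twin Wells second at 14.
Total = 30×35 + 28×20 + 27×40 + 25×35 + 22×45 + 17×15 + 14×10 = 4950.

4950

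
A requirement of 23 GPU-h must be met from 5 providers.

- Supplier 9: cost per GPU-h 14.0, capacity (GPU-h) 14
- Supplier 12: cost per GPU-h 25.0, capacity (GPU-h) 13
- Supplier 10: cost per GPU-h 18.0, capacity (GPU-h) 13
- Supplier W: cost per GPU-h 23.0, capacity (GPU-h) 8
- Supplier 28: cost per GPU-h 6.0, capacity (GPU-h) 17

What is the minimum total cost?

Use providers in increasing cost order.
Take 17 from Supplier 28 at 6.0 — need 6 more.
Supplier 9 (14.0): take the remaining 6 — done.
Supplier 10, Supplier W, Supplier 12: unused.
Cost = 17×6.0 + 6×14.0 = 186.

186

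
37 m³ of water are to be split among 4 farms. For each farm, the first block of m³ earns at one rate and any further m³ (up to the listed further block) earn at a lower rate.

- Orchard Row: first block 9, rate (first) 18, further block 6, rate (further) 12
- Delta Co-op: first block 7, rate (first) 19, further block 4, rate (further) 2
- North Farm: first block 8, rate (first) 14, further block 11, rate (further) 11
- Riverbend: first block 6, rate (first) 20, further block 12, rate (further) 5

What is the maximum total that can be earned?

610

Treat each block as its own option and order by rate: Riverbend/tier1 20 > Delta Co-op/tier1 19 > Orchard Row/tier1 18 > North Farm/tier1 14 > Orchard Row/tier2 12 > North Farm/tier2 11 > Riverbend/tier2 5 > Delta Co-op/tier2 2.
Fill Riverbend tier1 block (6 at 20) ; 31 left.
Fill Delta Co-op tier1 block (7 at 19) ; 24 left.
Orchard Row/tier1 (18): +9 ; 15 left.
North Farm/tier1 (14): +8 ; 7 left.
Orchard Row/tier2 (12): +6 ; 1 left.
1 remain; put them into North Farm tier2 at 11.
Total = 20×6 + 19×7 + 18×9 + 14×8 + 12×6 + 11×1 = 610.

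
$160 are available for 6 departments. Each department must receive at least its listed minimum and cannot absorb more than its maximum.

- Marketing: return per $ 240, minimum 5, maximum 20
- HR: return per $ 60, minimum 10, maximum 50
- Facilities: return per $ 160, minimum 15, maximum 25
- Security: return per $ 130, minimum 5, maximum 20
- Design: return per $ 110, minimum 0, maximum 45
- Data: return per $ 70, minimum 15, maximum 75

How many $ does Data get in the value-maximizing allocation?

Meeting every minimum uses 5+10+15+5+0+15 = 50 $, leaving 110.
Rank by return per $: Marketing 240 > Facilities 160 > Security 130 > Design 110 > Data 70 > HR 60.
Give Marketing 15 more to hit its cap of 20 — 95 left.
Facilities: +10 to 25 (cap) — 85 left.
Give Security 15 more to hit its cap of 20 — 70 left.
Design: +45 to 45 (cap) — 25 left.
Only 25 left; Data takes them to reach 40.

40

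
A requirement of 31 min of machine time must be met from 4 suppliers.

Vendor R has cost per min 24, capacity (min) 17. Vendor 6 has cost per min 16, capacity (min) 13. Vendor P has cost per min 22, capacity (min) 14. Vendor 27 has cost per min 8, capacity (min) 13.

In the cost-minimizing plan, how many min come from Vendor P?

5

Use suppliers in increasing cost order.
Vendor 27 at 8: take all 13 min ; 18 still needed.
Vendor 6 (16): use full 13 ; 5 min to go.
Vendor P at 22: take 5 of its 14 ; requirement met.
Vendor R: unused.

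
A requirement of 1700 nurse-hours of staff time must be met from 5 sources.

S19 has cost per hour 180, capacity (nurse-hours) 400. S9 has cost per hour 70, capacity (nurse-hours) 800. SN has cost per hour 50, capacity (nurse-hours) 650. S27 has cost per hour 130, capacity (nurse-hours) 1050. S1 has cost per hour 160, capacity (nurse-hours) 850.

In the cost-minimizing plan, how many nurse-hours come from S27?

250

Cheapest first:
Take 650 from SN at 50 → need 1050 more.
S9 (70): use full 800 → 250 nurse-hours to go.
Take 250 from S27 at 130 to finish.
S1, S19: unused.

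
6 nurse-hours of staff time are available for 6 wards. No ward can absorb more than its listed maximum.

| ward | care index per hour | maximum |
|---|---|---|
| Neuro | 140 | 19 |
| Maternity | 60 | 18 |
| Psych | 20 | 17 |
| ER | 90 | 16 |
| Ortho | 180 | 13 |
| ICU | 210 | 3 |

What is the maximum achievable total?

1170

Order the wards by care index per hour: ICU 210 > Ortho 180 > Neuro 140 > ER 90 > Maternity 60 > Psych 20.
Give ICU 3 to hit its cap of 3 — 3 left.
Ortho: +3 (room for 13) → 3. Pool exhausted.
Total = 180×3 + 210×3 = 1170.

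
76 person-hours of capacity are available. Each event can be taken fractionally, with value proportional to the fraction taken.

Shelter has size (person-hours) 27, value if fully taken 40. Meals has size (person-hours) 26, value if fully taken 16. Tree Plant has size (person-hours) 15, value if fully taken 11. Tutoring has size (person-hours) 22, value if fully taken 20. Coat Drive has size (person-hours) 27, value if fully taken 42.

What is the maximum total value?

102

Best value per unit of size first: Coat Drive 42/27≈1.56, Shelter 40/27≈1.48, Tutoring 20/22≈0.909, Tree Plant 11/15≈0.733, Meals 16/26≈0.615.
Coat Drive: take in full, 27 person-hours for value 42 ; 49 left.
Take all of Shelter (27 person-hours, value 40) ; 22 person-hours left.
Tutoring: take in full, 22 person-hours for value 20 ; 0 left.
Total value = 102.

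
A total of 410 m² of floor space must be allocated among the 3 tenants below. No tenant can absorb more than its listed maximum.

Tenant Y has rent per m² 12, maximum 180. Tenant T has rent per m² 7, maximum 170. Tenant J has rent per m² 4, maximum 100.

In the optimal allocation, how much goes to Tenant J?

Order the tenants by rent per m²: Tenant Y 12 > Tenant T 7 > Tenant J 4.
Give Tenant Y 180 to hit its cap of 180 — 230 left.
Give Tenant T 170 to hit its cap of 170 — 60 left.
Tenant J has room for 100 but only 60 remain, so it gets 60.

60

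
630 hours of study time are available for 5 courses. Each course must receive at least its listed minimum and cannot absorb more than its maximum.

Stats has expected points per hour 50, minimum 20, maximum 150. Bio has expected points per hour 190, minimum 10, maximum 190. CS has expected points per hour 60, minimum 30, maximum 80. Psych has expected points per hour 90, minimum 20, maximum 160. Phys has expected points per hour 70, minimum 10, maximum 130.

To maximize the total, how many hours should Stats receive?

Meeting every minimum uses 20+10+30+20+10 = 90 hours, leaving 540.
Highest expected points per hour first: Bio 190 > Psych 90 > Phys 70 > CS 60 > Stats 50.
Give Bio 180 more to hit its cap of 190 ; 360 left.
Psych takes 140 more to reach its cap of 160 ; 220 left.
Phys: +120 to 130 (cap) ; 100 left.
CS takes 50 more to reach its cap of 80 ; 50 left.
Stats: +50 (room for 130) → 70. Pool exhausted.

70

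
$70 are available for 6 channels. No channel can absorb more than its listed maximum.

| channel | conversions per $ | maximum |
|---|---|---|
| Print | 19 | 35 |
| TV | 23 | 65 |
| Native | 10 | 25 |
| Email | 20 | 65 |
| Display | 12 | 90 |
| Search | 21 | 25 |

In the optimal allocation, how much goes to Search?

5

Rank by conversions per $: TV 23 > Search 21 > Email 20 > Print 19 > Display 12 > Native 10.
TV takes 65 to reach its cap of 65 → 5 left.
Only 5 left; Search takes them to reach 5.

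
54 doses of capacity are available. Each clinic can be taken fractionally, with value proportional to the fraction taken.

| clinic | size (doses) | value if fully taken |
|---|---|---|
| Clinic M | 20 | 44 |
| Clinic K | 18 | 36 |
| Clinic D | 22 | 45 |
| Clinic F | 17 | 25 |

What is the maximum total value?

113

Sort by value density: Clinic M 44/20≈2.2, Clinic D 45/22≈2.05, Clinic K 36/18≈2, Clinic F 25/17≈1.47.
All 20 doses of Clinic M fit (value 44) ; 34 remain.
All 22 doses of Clinic D fit (value 45) ; 12 remain.
Only 12 doses remain; take 12/18 of Clinic K for value 36×12/18 = 24.
Total value = 113.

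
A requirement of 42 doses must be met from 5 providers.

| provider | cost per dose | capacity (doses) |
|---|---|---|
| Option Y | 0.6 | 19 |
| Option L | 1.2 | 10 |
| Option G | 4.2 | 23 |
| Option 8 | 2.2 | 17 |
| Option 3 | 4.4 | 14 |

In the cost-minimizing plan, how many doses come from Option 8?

13

Fill from the cheapest provider first.
Option Y (0.6): use full 19 → 23 doses to go.
Option L at 1.2: take all 10 doses → 13 still needed.
Option 8 (2.2): take the remaining 13 → done.
Option G, Option 3: unused.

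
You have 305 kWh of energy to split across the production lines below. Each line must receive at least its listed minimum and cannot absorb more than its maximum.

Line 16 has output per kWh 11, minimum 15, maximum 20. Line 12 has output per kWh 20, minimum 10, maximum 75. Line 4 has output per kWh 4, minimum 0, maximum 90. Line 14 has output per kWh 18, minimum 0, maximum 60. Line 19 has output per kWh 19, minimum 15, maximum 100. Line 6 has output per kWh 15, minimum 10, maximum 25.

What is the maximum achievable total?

Meeting every minimum uses 15+10+0+0+15+10 = 50 kWh, leaving 255.
Rank by output per kWh: Line 12 20 > Line 19 19 > Line 14 18 > Line 6 15 > Line 16 11 > Line 4 4.
Give Line 12 65 more to hit its cap of 75 ; 190 left.
Line 19: +85 to 100 (cap) ; 105 left.
Give Line 14 60 more to hit its cap of 60 ; 45 left.
Give Line 6 15 more to hit its cap of 25 ; 30 left.
Line 16: +5 to 20 (cap) ; 25 left.
Line 4 has room for 90 more but only 25 remain, so it gets 25.
Total = 11×20 + 20×75 + 4×25 + 18×60 + 19×100 + 15×25 = 5175.

5175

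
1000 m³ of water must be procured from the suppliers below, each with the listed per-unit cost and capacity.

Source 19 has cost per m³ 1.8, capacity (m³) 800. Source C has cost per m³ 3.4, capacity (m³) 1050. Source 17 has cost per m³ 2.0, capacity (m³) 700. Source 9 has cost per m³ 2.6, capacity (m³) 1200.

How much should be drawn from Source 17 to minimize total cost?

Use suppliers in increasing cost order.
Source 19 at 1.8: take all 800 m³ → 200 still needed.
Source 17 at 2.0: take 200 of its 700 → requirement met.
Source 9, Source C: unused.

200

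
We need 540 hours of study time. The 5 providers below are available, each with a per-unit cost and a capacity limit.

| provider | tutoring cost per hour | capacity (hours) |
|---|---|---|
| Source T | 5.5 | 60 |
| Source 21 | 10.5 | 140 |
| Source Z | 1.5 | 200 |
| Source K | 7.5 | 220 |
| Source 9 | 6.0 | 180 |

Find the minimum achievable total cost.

2460

Cheapest first:
Source Z at 1.5: take all 200 hours — 340 still needed.
Source T (5.5): use full 60 — 280 hours to go.
Take 180 from Source 9 at 6.0 — need 100 more.
Take 100 from Source K at 7.5 to finish.
Source 21: unused.
Cost = 200×1.5 + 60×5.5 + 180×6.0 + 100×7.5 = 2460.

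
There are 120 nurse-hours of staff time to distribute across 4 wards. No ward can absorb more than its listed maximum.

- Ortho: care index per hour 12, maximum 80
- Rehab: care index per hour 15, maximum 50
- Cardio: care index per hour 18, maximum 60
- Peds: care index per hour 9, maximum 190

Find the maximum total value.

1950

Order the wards by care index per hour: Cardio 18 > Rehab 15 > Ortho 12 > Peds 9.
Cardio: +60 to 60 (cap) ; 60 left.
Rehab: +50 to 50 (cap) ; 10 left.
Only 10 left; Ortho takes them to reach 10.
Total = 12×10 + 15×50 + 18×60 = 1950.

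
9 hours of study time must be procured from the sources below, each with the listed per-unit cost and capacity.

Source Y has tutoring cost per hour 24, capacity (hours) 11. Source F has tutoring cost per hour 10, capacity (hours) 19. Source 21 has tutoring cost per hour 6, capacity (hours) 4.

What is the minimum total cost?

74

Cheapest first:
Source 21 at 6: take all 4 hours — 5 still needed.
Source F at 10: take 5 of its 19 — requirement met.
Source Y: unused.
Cost = 4×6 + 5×10 = 74.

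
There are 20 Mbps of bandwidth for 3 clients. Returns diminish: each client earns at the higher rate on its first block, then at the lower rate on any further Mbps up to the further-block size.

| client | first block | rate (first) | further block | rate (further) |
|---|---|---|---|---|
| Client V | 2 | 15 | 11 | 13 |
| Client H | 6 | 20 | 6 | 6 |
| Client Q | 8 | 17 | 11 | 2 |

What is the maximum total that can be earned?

338

Order all 6 blocks by rate: Client H/first 20 > Client Q/first 17 > Client V/first 15 > Client V/second 13 > Client H/second 6 > Client Q/second 2.
Fill Client H first block (6 at 20) → 14 left.
Fill Client Q first block (8 at 17) → 6 left.
Client V/first (15): +2 → 4 left.
Client V/second: +4 of 11 at 13; pool empty.
Total = 20×6 + 17×8 + 15×2 + 13×4 = 338.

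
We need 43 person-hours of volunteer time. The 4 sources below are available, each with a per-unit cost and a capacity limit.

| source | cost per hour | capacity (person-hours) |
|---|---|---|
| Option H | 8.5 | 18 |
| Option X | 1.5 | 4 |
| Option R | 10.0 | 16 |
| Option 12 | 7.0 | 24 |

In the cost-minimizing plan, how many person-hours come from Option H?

15

Fill from the cheapest source first.
Option X at 1.5: take all 4 person-hours — 39 still needed.
Option 12 at 7.0: take all 24 person-hours — 15 still needed.
Take 15 from Option H at 8.5 to finish.
Option R: unused.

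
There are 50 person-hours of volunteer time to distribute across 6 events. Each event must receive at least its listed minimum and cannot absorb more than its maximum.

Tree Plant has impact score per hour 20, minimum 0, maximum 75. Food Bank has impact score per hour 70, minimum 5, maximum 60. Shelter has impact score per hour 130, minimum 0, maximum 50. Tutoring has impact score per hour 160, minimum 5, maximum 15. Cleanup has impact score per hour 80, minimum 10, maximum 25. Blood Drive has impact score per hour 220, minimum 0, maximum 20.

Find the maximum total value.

Meeting every minimum uses 0+5+0+5+10+0 = 20 person-hours, leaving 30.
Highest impact score per hour first: Blood Drive 220 > Tutoring 160 > Shelter 130 > Cleanup 80 > Food Bank 70 > Tree Plant 20.
Blood Drive: +20 to 20 (cap) → 10 left.
Tutoring takes 10 more to reach its cap of 15 → 0 left.
Total = 70×5 + 160×15 + 80×10 + 220×20 = 7950.

7950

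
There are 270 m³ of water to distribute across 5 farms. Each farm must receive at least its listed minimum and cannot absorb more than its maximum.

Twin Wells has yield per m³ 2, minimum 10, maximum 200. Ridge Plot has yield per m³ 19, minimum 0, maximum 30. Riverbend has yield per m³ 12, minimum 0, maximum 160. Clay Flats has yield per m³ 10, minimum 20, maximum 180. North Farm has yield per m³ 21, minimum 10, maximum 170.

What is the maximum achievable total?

Meeting every minimum uses 10+0+0+20+10 = 40 m³, leaving 230.
Order the farms by yield per m³: North Farm 21 > Ridge Plot 19 > Riverbend 12 > Clay Flats 10 > Twin Wells 2.
North Farm: +160 to 170 (cap) — 70 left.
Ridge Plot takes 30 more to reach its cap of 30 — 40 left.
Only 40 left; Riverbend takes them to reach 40.
Total = 2×10 + 19×30 + 12×40 + 10×20 + 21×170 = 4840.

4840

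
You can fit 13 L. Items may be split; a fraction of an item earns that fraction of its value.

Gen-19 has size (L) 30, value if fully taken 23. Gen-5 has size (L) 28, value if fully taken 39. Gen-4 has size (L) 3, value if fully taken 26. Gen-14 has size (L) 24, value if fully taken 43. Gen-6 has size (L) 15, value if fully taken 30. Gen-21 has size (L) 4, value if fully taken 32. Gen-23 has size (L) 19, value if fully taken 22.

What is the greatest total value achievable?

Sort by value density: Gen-4 26/3≈8.67, Gen-21 32/4≈8, Gen-6 30/15≈2, Gen-14 43/24≈1.79, Gen-5 39/28≈1.39, Gen-23 22/19≈1.16, Gen-19 23/30≈0.767.
Take all of Gen-4 (3 L, value 26) ; 10 L left.
All 4 L of Gen-21 fit (value 32) ; 6 remain.
Fill the last 6 L with part of Gen-6: 6/15 of it earns 12.
Total value = 70.

70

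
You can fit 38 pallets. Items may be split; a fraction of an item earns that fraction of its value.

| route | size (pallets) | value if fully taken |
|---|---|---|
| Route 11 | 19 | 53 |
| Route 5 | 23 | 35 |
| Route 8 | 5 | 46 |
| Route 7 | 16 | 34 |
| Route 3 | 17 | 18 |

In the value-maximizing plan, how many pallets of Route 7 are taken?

Sort by value density: Route 8 46/5≈9.2, Route 11 53/19≈2.79, Route 7 34/16≈2.12, Route 5 35/23≈1.52, Route 3 18/17≈1.06.
Take all of Route 8 (5 pallets, value 46) → 33 pallets left.
Take all of Route 11 (19 pallets, value 53) → 14 pallets left.
14 pallets left: a 14/16 share of Route 7 gives 34×14/16 = 29.75.

14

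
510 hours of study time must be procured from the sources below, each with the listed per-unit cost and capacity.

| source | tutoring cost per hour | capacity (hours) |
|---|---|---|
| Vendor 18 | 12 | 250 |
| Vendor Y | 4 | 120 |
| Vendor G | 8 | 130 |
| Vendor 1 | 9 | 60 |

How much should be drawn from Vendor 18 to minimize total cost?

Cheapest first:
Vendor Y (4): use full 120 → 390 hours to go.
Vendor G (8): use full 130 → 260 hours to go.
Vendor 1 (9): use full 60 → 200 hours to go.
Take 200 from Vendor 18 at 12 to finish.

200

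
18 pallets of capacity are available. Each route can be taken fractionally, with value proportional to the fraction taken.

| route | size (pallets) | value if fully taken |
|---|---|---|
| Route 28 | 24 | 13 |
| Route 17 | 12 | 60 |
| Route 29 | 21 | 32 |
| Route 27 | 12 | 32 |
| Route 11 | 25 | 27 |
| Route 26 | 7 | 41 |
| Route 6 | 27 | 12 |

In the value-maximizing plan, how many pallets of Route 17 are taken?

11

Best value per unit of size first: Route 26 41/7≈5.86, Route 17 60/12≈5, Route 27 32/12≈2.67, Route 29 32/21≈1.52, Route 11 27/25≈1.08, Route 28 13/24≈0.542, Route 6 12/27≈0.444.
Take all of Route 26 (7 pallets, value 41) — 11 pallets left.
Only 11 pallets remain; take 11/12 of Route 17 for value 60×11/12 = 55.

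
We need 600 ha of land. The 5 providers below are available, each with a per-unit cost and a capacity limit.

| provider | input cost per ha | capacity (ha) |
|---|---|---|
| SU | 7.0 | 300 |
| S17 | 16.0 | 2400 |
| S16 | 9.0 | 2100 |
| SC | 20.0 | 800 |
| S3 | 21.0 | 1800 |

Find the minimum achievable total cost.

4800

Use providers in increasing cost order.
SU (7.0): use full 300 — 300 ha to go.
S16 (9.0): take the remaining 300 — done.
S17, SC, S3: unused.
Cost = 300×7.0 + 300×9.0 = 4800.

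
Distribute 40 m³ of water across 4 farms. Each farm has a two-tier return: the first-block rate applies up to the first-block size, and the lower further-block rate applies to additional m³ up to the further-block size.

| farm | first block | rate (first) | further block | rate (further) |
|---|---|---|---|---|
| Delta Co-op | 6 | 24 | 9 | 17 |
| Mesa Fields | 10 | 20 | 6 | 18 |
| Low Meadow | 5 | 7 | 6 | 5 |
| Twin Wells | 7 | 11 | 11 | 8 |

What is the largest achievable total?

698

Order all 8 blocks by rate: Delta Co-op/first 24 > Mesa Fields/first 20 > Mesa Fields/second 18 > Delta Co-op/second 17 > Twin Wells/first 11 > Twin Wells/second 8 > Low Meadow/first 7 > Low Meadow/second 5.
Fill Delta Co-op first block (6 at 24) → 34 left.
Mesa Fields first at 20: fill all 10 → 24 left.
Mesa Fields second at 18: fill all 6 → 18 left.
Fill Delta Co-op second block (9 at 17) → 9 left.
Twin Wells/first (11): +7 → 2 left.
Twin Wells/second: +2 of 11 at 8; pool empty.
Total = 24×6 + 20×10 + 18×6 + 17×9 + 11×7 + 8×2 = 698.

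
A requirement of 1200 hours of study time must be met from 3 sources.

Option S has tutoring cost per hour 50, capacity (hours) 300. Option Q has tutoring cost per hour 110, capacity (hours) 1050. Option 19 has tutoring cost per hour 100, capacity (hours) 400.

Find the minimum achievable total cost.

110000

Cheapest first:
Option S at 50: take all 300 hours ; 900 still needed.
Take 400 from Option 19 at 100 ; need 500 more.
Option Q at 110: take 500 of its 1050 ; requirement met.
Cost = 300×50 + 400×100 + 500×110 = 110000.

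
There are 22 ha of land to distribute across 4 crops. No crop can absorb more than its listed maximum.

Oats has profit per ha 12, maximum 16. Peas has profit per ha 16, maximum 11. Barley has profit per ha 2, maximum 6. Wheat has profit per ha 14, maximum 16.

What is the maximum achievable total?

Order the crops by profit per ha: Peas 16 > Wheat 14 > Oats 12 > Barley 2.
Give Peas 11 to hit its cap of 11 → 11 left.
Wheat: +11 (room for 16) → 11. Pool exhausted.
Total = 16×11 + 14×11 = 330.

330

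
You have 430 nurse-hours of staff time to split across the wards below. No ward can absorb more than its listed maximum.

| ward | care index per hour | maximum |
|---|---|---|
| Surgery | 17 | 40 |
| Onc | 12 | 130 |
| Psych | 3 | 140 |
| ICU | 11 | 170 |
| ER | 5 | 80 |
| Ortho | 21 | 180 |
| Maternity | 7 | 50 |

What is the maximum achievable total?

6900

Highest care index per hour first: Ortho 21 > Surgery 17 > Onc 12 > ICU 11 > Maternity 7 > ER 5 > Psych 3.
Ortho: +180 to 180 (cap) — 250 left.
Give Surgery 40 to hit its cap of 40 — 210 left.
Give Onc 130 to hit its cap of 130 — 80 left.
ICU has room for 170 but only 80 remain, so it gets 80.
Total = 17×40 + 12×130 + 11×80 + 21×180 = 6900.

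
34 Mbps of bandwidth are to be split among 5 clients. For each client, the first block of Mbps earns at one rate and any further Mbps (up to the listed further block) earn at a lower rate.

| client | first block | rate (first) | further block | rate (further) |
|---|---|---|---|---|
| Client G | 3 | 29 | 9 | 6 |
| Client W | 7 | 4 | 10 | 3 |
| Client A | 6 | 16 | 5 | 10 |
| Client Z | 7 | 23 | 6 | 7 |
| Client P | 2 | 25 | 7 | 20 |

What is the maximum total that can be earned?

Rank every tier by rate: Client G/tier1 29 > Client P/tier1 25 > Client Z/tier1 23 > Client P/tier2 20 > Client A/tier1 16 > Client A/tier2 10 > Client Z/tier2 7 > Client G/tier2 6 > Client W/tier1 4 > Client W/tier2 3.
Fill Client G tier1 block (3 at 29) ; 31 left.
Client P tier1 at 25: fill all 2 ; 29 left.
Client Z tier1 at 23: fill all 7 ; 22 left.
Client P/tier2 (20): +7 ; 15 left.
Client A tier1 at 16: fill all 6 ; 9 left.
Fill Client A tier2 block (5 at 10) ; 4 left.
Client Z tier2 at 7: only 4 left, fill 4.
Total = 29×3 + 25×2 + 23×7 + 20×7 + 16×6 + 10×5 + 7×4 = 612.

612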